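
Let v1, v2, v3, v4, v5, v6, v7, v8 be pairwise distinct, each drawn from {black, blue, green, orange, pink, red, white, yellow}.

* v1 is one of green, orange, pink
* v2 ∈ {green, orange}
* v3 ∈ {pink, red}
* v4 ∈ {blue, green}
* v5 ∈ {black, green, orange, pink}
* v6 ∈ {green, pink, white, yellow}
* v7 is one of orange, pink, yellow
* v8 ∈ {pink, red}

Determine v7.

Among the 8 variables, black fits only v5 (and all 8 values in {black, blue, green, orange, pink, red, white, yellow} must be used), so v5 = black.
Among the 7 still-open variables, blue fits only v4 (and all 7 values in {blue, green, orange, pink, red, white, yellow} must be used), so v4 = blue.
The 6 still-open variables together cover exactly {green, orange, pink, red, white, yellow} — 6 values for 6 variables — and white appears only in v6's list, so v6 = white.
The 5 still-open variables together cover exactly {green, orange, pink, red, yellow} — 5 values for 5 variables — and yellow appears only in v7's list, so v7 = yellow.

yellow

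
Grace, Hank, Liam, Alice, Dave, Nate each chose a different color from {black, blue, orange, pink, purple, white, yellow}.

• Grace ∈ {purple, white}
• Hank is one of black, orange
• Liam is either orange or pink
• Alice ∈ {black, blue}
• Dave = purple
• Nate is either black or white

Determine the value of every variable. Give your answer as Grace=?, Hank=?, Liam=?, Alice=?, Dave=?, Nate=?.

Dave's domain is down to {purple}, so Dave = purple. So Grace can't be purple.
That leaves Grace = white. Strike white from Nate.
Nate has just one choice, so Nate = black. So Hank, Alice can't be black.
Hank must be orange (only option left). Eliminate orange elsewhere: Liam.
Liam's domain is down to {pink}, so Liam = pink.
That leaves Alice = blue.

Grace=white, Hank=orange, Liam=pink, Alice=blue, Dave=purple, Nate=black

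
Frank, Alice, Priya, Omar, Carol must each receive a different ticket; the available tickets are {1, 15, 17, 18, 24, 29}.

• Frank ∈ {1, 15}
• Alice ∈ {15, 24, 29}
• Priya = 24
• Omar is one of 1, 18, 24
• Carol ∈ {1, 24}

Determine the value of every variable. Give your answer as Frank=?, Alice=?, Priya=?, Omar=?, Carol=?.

Frank=15, Alice=29, Priya=24, Omar=18, Carol=1

Priya must be 24 (only option left). Strike 24 from Alice, Omar, Carol.
Carol must be 1 (only option left). So Frank, Omar can't be 1.
That leaves Frank = 15. So Alice can't be 15.
Alice must be 29 (only option left).
Omar must be 18 (only option left).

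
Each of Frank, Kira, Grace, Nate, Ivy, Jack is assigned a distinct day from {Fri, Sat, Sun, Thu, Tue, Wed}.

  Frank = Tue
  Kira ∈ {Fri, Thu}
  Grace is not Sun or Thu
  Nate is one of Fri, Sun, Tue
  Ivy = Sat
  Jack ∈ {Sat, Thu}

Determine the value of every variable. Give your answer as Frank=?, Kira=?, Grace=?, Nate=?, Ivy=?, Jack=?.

Frank=Tue, Kira=Fri, Grace=Wed, Nate=Sun, Ivy=Sat, Jack=Thu

Frank's domain is down to {Tue}, so Frank = Tue. Remove Tue from Grace, Nate.
Ivy has just one choice, so Ivy = Sat. Remove Sat from Grace, Jack.
Jack's domain is down to {Thu}, so Jack = Thu. Strike Thu from Kira.
That leaves Kira = Fri. Eliminate Fri elsewhere: Grace, Nate.
That leaves Grace = Wed.
Nate must be Sun (only option left).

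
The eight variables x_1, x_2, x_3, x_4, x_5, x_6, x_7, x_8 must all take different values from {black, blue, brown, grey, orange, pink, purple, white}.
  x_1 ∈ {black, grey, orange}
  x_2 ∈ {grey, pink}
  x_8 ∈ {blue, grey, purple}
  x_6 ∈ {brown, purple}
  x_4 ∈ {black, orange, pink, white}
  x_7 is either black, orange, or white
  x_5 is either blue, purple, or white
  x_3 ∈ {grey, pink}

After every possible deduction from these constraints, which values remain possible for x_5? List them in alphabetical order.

The 8 variables draw from only 8 values {black, blue, brown, grey, orange, pink, purple, white}, so each is used; only x_6 can be brown, hence x_6 = brown.
x_2 and x_3 share exactly the 2 values {grey, pink}; by pigeonhole those values go to them, so strike grey, pink from x_1, x_4, x_8.
x_1, x_4, x_7 share exactly the 3 values {black, orange, white}; by pigeonhole those values go to them, so strike black, orange, white from x_5.
No further eliminations apply; x_5 can still be any of blue, purple.

blue, purple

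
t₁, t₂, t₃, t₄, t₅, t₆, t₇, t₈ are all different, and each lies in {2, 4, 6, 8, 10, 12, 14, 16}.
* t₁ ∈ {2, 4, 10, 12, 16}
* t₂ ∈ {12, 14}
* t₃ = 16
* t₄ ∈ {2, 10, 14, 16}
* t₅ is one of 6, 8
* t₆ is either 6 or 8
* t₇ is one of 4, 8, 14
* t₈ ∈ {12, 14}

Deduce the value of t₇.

4

t₃'s domain is down to {16}, so t₃ = 16. Strike 16 from t₁, t₄.
The 2 variables t₂ and t₈ are confined to {12, 14}, which locks those values in; drop them from t₁, t₄, t₇.
t₅ and t₆ between them cover only {6, 8} — a naked pair. Remove those values from t₇.
So t₇ = 4.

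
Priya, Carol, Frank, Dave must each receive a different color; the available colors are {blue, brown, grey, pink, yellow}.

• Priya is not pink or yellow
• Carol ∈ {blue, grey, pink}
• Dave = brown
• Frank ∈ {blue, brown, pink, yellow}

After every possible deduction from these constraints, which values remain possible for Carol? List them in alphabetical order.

blue, grey, pink

Dave's domain is down to {brown}, so Dave = brown. Remove brown from Priya, Frank.
No further eliminations apply; Carol can still be any of blue, grey, pink.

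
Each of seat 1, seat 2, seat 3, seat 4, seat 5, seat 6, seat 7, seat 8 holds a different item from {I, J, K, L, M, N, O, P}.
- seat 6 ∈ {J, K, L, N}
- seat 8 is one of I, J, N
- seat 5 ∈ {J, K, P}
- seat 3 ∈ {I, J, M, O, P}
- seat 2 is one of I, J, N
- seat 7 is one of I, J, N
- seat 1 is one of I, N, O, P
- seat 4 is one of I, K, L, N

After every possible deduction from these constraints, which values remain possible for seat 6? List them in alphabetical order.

The 8 variables draw from only 8 values {I, J, K, L, M, N, O, P}, so each is used; only seat 3 can be M, hence seat 3 = M.
The 7 still-open variables together cover exactly {I, J, K, L, N, O, P} — 7 values for 7 variables — and O appears only in seat 1's list, so seat 1 = O.
The 6 still-open variables draw from only 6 values {I, J, K, L, N, P}, so each is used; only seat 5 can be P, hence seat 5 = P.
seat 2, seat 7, seat 8 between them cover only {I, J, N} — a naked triple. Remove those values from seat 4, seat 6.
No further eliminations apply; seat 6 can still be any of K, L.

K, L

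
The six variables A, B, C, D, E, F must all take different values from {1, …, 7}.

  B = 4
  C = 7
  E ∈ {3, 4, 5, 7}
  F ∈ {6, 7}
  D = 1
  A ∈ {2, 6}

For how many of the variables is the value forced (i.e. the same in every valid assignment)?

5

B has just one choice, so B = 4. Strike 4 from E.
That leaves C = 7. Strike 7 from E, F.
That leaves D = 1.
F must be 6 (only option left). Remove 6 from A.
A has just one choice, so A = 2.
Determined: A=2, B=4, C=7, D=1, F=6. The other variables each still have more than one consistent value. That makes 5.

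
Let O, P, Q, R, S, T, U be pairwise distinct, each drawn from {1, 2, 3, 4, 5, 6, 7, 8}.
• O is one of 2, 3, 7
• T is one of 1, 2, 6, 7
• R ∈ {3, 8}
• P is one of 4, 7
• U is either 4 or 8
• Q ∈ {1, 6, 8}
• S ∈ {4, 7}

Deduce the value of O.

2

P and S between them cover only {4, 7} — a naked pair. Remove those values from O, T, U.
U has just one choice, so U = 8. Strike 8 from Q, R.
R must be 3 (only option left). Remove 3 from O.
So O = 2.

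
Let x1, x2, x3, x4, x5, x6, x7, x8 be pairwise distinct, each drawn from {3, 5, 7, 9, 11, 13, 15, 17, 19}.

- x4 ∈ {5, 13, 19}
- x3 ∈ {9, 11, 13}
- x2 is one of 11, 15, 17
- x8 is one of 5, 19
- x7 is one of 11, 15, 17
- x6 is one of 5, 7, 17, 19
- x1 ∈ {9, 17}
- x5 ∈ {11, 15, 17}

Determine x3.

13

The 8 variables draw from only 8 values {5, 7, 9, 11, 13, 15, 17, 19}, so each is used; only x6 can be 7, hence x6 = 7.
x2, x5, x7 between them cover only {11, 15, 17} — a naked triple. Remove those values from x1, x3.
x1 has just one choice, so x1 = 9. Strike 9 from x3.
So x3 = 13.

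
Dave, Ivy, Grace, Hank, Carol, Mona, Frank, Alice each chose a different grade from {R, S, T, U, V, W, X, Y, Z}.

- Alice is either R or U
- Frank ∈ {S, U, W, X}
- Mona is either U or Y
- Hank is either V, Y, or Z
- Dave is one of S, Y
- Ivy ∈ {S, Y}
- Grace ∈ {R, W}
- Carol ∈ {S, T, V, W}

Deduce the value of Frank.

X

Dave and Ivy share exactly the 2 values {S, Y}; by pigeonhole those values go to them, so strike S, Y from Hank, Carol, Mona, Frank.
Mona has just one choice, so Mona = U. So Frank, Alice can't be U.
That leaves Alice = R. Strike R from Grace.
Grace's domain is down to {W}, so Grace = W. Eliminate W elsewhere: Carol, Frank.
So Frank = X.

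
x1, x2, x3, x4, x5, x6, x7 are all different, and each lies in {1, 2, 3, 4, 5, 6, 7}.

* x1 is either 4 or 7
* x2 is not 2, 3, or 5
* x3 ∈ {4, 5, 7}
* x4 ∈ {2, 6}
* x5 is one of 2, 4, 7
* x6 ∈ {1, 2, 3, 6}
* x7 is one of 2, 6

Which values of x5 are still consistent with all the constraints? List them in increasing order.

Among the 7 variables, 3 fits only x6 (and all 7 values in {1, 2, 3, 4, 5, 6, 7} must be used), so x6 = 3.
The 6 still-open variables draw from only 6 values {1, 2, 4, 5, 6, 7}, so each is used; only x2 can be 1, hence x2 = 1.
Among the 5 still-open variables, 5 fits only x3 (and all 5 values in {2, 4, 5, 6, 7} must be used), so x3 = 5.
x4 and x7 between them cover only {2, 6} — a naked pair. Remove those values from x5.
No further eliminations apply; x5 can still be any of 4, 7.

4, 7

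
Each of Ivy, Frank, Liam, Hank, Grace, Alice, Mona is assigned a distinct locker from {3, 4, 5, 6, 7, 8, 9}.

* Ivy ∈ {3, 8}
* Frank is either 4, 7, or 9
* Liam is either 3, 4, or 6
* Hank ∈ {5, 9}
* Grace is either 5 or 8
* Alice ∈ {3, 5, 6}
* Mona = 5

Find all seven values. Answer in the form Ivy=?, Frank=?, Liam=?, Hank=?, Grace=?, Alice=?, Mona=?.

Ivy=3, Frank=7, Liam=4, Hank=9, Grace=8, Alice=6, Mona=5

Mona has just one choice, so Mona = 5. Eliminate 5 elsewhere: Hank, Grace, Alice.
Hank has just one choice, so Hank = 9. Eliminate 9 elsewhere: Frank.
Grace has just one choice, so Grace = 8. Remove 8 from Ivy.
Ivy has just one choice, so Ivy = 3. So Liam, Alice can't be 3.
Alice must be 6 (only option left). So Liam can't be 6.
Liam has just one choice, so Liam = 4. Strike 4 from Frank.
Frank has just one choice, so Frank = 7.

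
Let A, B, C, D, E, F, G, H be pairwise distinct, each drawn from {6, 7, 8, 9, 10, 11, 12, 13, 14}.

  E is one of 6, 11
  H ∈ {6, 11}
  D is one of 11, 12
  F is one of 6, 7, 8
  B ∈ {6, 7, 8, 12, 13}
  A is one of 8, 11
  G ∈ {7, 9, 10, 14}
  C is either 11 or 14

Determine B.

E and H share exactly the 2 values {6, 11}; by pigeonhole those values go to them, so strike 6, 11 from A, B, C, D, F.
A must be 8 (only option left). So B, F can't be 8.
C has just one choice, so C = 14. Eliminate 14 elsewhere: G.
D must be 12 (only option left). Eliminate 12 elsewhere: B.
F must be 7 (only option left). Strike 7 from B, G.
So B = 13.

13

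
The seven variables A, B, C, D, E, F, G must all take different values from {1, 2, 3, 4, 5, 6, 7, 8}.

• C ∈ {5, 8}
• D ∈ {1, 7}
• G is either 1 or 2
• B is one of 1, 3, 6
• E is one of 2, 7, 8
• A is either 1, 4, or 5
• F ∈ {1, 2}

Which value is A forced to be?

F and G between them cover only {1, 2} — a naked pair. Remove those values from A, B, D, E.
D must be 7 (only option left). So E can't be 7.
That leaves E = 8. Remove 8 from C.
C must be 5 (only option left). Remove 5 from A.
So A = 4.

4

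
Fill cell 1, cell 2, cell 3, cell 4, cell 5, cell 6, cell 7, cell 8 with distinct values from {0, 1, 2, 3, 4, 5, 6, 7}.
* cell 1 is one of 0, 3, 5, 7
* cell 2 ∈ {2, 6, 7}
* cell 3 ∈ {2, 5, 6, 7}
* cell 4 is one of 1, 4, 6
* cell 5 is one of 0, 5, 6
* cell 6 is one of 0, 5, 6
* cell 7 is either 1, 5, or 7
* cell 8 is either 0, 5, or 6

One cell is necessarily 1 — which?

The 8 variables together cover exactly {0, 1, 2, 3, 4, 5, 6, 7} — 8 values for 8 variables — and 3 appears only in cell 1's list, so cell 1 = 3.
Among the 7 still-open variables, 4 fits only cell 4 (and all 7 values in {0, 1, 2, 4, 5, 6, 7} must be used), so cell 4 = 4.
Among the 6 still-open variables, 1 fits only cell 7 (and all 6 values in {0, 1, 2, 5, 6, 7} must be used), so cell 7 = 1.

cell 7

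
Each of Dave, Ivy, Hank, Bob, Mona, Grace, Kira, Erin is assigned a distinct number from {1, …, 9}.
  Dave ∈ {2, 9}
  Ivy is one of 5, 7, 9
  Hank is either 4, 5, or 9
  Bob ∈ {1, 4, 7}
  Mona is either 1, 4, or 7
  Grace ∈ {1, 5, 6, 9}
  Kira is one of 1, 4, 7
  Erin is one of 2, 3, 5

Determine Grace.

6

The 8 variables together cover exactly {1, 2, 3, 4, 5, 6, 7, 9} — 8 values for 8 variables — and 3 appears only in Erin's list, so Erin = 3.
The 7 still-open variables together cover exactly {1, 2, 4, 5, 6, 7, 9} — 7 values for 7 variables — and 2 appears only in Dave's list, so Dave = 2.
Among the 6 still-open variables, 6 fits only Grace (and all 6 values in {1, 4, 5, 6, 7, 9} must be used), so Grace = 6.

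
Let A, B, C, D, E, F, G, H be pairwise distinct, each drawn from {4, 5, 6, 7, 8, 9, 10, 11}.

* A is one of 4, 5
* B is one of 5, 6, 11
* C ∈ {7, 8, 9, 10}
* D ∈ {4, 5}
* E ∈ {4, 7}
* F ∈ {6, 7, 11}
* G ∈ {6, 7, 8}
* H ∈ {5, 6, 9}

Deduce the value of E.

7

Among the 8 variables, 10 fits only C (and all 8 values in {4, 5, 6, 7, 8, 9, 10, 11} must be used), so C = 10.
The 7 still-open variables together cover exactly {4, 5, 6, 7, 8, 9, 11} — 7 values for 7 variables — and 8 appears only in G's list, so G = 8.
Among the 6 still-open variables, 9 fits only H (and all 6 values in {4, 5, 6, 7, 9, 11} must be used), so H = 9.
A and D share exactly the 2 values {4, 5}; by pigeonhole those values go to them, so strike 4, 5 from B, E.
So E = 7.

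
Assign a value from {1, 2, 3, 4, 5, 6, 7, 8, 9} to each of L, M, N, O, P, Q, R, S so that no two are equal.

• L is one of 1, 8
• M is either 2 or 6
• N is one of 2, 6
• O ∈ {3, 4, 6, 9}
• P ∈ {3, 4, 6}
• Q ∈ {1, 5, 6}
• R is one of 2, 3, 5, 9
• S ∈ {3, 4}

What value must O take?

The 8 variables draw from only 8 values {1, 2, 3, 4, 5, 6, 8, 9}, so each is used; only L can be 8, hence L = 8.
The 7 still-open variables together cover exactly {1, 2, 3, 4, 5, 6, 9} — 7 values for 7 variables — and 1 appears only in Q's list, so Q = 1.
The 6 still-open variables together cover exactly {2, 3, 4, 5, 6, 9} — 6 values for 6 variables — and 5 appears only in R's list, so R = 5.
The 5 still-open variables together cover exactly {2, 3, 4, 6, 9} — 5 values for 5 variables — and 9 appears only in O's list, so O = 9.

9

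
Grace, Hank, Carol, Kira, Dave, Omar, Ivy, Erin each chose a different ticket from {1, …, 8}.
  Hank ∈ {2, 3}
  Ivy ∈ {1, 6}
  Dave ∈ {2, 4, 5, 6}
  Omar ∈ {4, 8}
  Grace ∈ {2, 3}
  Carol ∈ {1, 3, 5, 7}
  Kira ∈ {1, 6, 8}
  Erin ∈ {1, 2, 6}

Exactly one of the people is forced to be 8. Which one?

Kira

Among the 8 variables, 7 fits only Carol (and all 8 values in {1, 2, 3, 4, 5, 6, 7, 8} must be used), so Carol = 7.
The 7 still-open variables draw from only 7 values {1, 2, 3, 4, 5, 6, 8}, so each is used; only Dave can be 5, hence Dave = 5.
The 6 still-open variables draw from only 6 values {1, 2, 3, 4, 6, 8}, so each is used; only Omar can be 4, hence Omar = 4.
The 5 still-open variables draw from only 5 values {1, 2, 3, 6, 8}, so each is used; only Kira can be 8, hence Kira = 8.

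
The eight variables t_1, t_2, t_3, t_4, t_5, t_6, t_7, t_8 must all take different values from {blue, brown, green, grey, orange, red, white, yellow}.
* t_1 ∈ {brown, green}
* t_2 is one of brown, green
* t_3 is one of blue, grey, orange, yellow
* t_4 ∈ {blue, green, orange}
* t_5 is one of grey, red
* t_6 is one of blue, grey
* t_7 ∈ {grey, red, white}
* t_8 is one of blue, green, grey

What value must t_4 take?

Among the 8 variables, white fits only t_7 (and all 8 values in {blue, brown, green, grey, orange, red, white, yellow} must be used), so t_7 = white.
Among the 7 still-open variables, red fits only t_5 (and all 7 values in {blue, brown, green, grey, orange, red, yellow} must be used), so t_5 = red.
Among the 6 still-open variables, yellow fits only t_3 (and all 6 values in {blue, brown, green, grey, orange, yellow} must be used), so t_3 = yellow.
Among the 5 still-open variables, orange fits only t_4 (and all 5 values in {blue, brown, green, grey, orange} must be used), so t_4 = orange.

orange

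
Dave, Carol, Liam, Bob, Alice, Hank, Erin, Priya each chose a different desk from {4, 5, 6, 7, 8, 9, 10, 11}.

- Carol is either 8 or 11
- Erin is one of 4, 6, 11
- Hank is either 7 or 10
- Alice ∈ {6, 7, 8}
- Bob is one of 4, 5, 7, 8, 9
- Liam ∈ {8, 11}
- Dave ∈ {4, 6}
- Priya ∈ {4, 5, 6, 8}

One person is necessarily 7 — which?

Alice

The 8 variables draw from only 8 values {4, 5, 6, 7, 8, 9, 10, 11}, so each is used; only Bob can be 9, hence Bob = 9.
The 7 still-open variables draw from only 7 values {4, 5, 6, 7, 8, 10, 11}, so each is used; only Priya can be 5, hence Priya = 5.
The 6 still-open variables draw from only 6 values {4, 6, 7, 8, 10, 11}, so each is used; only Hank can be 10, hence Hank = 10.
The 5 still-open variables draw from only 5 values {4, 6, 7, 8, 11}, so each is used; only Alice can be 7, hence Alice = 7.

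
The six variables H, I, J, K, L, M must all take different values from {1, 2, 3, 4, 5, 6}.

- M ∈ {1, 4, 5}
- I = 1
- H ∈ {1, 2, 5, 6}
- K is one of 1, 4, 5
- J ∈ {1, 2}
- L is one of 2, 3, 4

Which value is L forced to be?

I must be 1 (only option left). Strike 1 from H, J, K, M.
J has just one choice, so J = 2. Eliminate 2 elsewhere: H, L.
Among the 4 still-open variables, 3 fits only L (and all 4 values in {3, 4, 5, 6} must be used), so L = 3.

3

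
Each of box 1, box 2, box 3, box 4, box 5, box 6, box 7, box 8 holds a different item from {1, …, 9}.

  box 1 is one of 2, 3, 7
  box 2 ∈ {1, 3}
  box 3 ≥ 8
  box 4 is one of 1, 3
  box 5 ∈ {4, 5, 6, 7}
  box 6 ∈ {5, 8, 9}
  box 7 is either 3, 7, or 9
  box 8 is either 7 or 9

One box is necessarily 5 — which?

box 2 and box 4 between them cover only {1, 3} — a naked pair. Remove those values from box 1, box 7.
The 2 variables box 7 and box 8 are confined to {7, 9}, which locks those values in; drop them from box 1, box 3, box 5, box 6.
box 1 must be 2 (only option left).
That leaves box 3 = 8. Remove 8 from box 6.
So 5 goes to box 6.

box 6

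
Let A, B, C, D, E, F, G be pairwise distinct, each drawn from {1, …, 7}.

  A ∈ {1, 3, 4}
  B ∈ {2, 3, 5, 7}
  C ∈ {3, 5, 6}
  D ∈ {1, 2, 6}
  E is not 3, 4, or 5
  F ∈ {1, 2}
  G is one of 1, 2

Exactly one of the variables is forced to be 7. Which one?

E

The 7 variables draw from only 7 values {1, 2, 3, 4, 5, 6, 7}, so each is used; only A can be 4, hence A = 4.
F and G between them cover only {1, 2} — a naked pair. Remove those values from B, D, E.
D must be 6 (only option left). So C, E can't be 6.
So 7 goes to E.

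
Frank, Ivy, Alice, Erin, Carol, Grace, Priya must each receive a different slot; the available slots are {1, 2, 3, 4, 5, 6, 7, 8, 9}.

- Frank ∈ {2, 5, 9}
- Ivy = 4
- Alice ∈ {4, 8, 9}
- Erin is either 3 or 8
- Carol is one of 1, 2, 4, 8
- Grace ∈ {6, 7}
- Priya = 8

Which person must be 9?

Alice

Ivy's domain is down to {4}, so Ivy = 4. So Alice, Carol can't be 4.
That leaves Priya = 8. Strike 8 from Alice, Erin, Carol.
So 9 goes to Alice.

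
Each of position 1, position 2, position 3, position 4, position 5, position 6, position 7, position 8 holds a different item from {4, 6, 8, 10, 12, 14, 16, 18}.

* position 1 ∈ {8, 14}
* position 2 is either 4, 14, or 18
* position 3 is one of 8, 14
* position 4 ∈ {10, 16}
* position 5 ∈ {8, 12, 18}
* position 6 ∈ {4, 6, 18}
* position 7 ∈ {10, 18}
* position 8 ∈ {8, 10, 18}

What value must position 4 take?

16

Among the 8 variables, 6 fits only position 6 (and all 8 values in {4, 6, 8, 10, 12, 14, 16, 18} must be used), so position 6 = 6.
The 7 still-open variables together cover exactly {4, 8, 10, 12, 14, 16, 18} — 7 values for 7 variables — and 4 appears only in position 2's list, so position 2 = 4.
The 6 still-open variables together cover exactly {8, 10, 12, 14, 16, 18} — 6 values for 6 variables — and 12 appears only in position 5's list, so position 5 = 12.
The 5 still-open variables together cover exactly {8, 10, 14, 16, 18} — 5 values for 5 variables — and 16 appears only in position 4's list, so position 4 = 16.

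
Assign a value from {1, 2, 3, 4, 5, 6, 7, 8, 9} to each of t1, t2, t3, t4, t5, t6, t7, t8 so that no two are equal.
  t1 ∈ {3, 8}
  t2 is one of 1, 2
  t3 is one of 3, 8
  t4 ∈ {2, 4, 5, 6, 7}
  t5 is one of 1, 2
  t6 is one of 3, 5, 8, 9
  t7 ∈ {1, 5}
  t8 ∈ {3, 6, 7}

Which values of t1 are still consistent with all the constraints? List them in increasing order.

The 2 variables t1 and t3 are confined to {3, 8}, which locks those values in; drop them from t6, t8.
t2 and t5 between them cover only {1, 2} — a naked pair. Remove those values from t4, t7.
t7 must be 5 (only option left). Strike 5 from t4, t6.
t6 has just one choice, so t6 = 9.
No further eliminations apply; t1 can still be any of 3, 8.

3, 8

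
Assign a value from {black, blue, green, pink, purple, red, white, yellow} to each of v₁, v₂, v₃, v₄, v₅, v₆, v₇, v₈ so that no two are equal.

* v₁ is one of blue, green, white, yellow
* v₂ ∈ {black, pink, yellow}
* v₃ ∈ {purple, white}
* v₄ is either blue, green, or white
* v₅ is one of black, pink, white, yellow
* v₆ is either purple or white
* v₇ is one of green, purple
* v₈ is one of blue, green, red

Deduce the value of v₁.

yellow

Among the 8 variables, red fits only v₈ (and all 8 values in {black, blue, green, pink, purple, red, white, yellow} must be used), so v₈ = red.
v₃ and v₆ between them cover only {purple, white} — a naked pair. Remove those values from v₁, v₄, v₅, v₇.
v₇'s domain is down to {green}, so v₇ = green. Strike green from v₁, v₄.
v₄ has just one choice, so v₄ = blue. So v₁ can't be blue.
So v₁ = yellow.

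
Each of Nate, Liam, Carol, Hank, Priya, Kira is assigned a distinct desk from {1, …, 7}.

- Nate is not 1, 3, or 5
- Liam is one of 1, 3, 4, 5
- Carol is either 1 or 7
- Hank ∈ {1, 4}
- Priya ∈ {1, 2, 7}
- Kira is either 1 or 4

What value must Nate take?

6

The 2 variables Hank and Kira are confined to {1, 4}, which locks those values in; drop them from Nate, Liam, Carol, Priya.
Carol must be 7 (only option left). Strike 7 from Nate, Priya.
That leaves Priya = 2. Eliminate 2 elsewhere: Nate.
So Nate = 6.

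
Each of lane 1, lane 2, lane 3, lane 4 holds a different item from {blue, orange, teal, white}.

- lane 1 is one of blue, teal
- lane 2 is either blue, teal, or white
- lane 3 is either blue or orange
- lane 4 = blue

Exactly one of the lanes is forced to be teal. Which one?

lane 4 must be blue (only option left). Eliminate blue elsewhere: lane 1, lane 2, lane 3.
So teal goes to lane 1.

lane 1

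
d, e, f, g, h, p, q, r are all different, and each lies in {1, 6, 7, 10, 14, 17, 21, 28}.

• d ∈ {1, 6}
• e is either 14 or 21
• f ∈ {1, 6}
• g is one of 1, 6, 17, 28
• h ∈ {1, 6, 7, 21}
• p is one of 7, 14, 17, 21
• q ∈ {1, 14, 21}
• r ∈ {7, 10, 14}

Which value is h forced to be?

7

The 8 variables draw from only 8 values {1, 6, 7, 10, 14, 17, 21, 28}, so each is used; only r can be 10, hence r = 10.
The 7 still-open variables together cover exactly {1, 6, 7, 14, 17, 21, 28} — 7 values for 7 variables — and 28 appears only in g's list, so g = 28.
The 6 still-open variables together cover exactly {1, 6, 7, 14, 17, 21} — 6 values for 6 variables — and 17 appears only in p's list, so p = 17.
The 5 still-open variables draw from only 5 values {1, 6, 7, 14, 21}, so each is used; only h can be 7, hence h = 7.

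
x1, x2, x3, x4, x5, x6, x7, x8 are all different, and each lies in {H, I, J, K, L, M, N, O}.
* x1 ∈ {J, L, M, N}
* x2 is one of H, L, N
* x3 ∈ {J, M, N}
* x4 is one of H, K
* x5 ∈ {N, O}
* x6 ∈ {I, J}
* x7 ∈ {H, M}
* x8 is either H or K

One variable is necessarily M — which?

x7

The 8 variables draw from only 8 values {H, I, J, K, L, M, N, O}, so each is used; only x6 can be I, hence x6 = I.
Among the 7 still-open variables, O fits only x5 (and all 7 values in {H, J, K, L, M, N, O} must be used), so x5 = O.
x4 and x8 share exactly the 2 values {H, K}; by pigeonhole those values go to them, so strike H, K from x2, x7.
So M goes to x7.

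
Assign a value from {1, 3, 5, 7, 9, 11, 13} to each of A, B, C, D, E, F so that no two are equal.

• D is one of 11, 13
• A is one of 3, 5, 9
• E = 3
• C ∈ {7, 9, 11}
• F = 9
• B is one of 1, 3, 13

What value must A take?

5

E must be 3 (only option left). Remove 3 from A, B.
That leaves F = 9. Eliminate 9 elsewhere: A, C.
So A = 5.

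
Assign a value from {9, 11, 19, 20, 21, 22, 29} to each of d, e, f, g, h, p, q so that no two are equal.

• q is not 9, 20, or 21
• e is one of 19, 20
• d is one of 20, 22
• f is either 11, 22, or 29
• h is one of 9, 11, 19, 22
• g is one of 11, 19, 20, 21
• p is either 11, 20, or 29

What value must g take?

The 7 variables draw from only 7 values {9, 11, 19, 20, 21, 22, 29}, so each is used; only h can be 9, hence h = 9.
The 6 still-open variables draw from only 6 values {11, 19, 20, 21, 22, 29}, so each is used; only g can be 21, hence g = 21.

21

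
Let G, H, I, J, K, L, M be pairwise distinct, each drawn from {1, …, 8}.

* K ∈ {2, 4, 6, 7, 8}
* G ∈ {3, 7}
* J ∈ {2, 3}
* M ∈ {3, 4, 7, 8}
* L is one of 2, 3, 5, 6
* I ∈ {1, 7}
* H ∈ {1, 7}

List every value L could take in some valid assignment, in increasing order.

5, 6

H and I between them cover only {1, 7} — a naked pair. Remove those values from G, K, M.
G has just one choice, so G = 3. Eliminate 3 elsewhere: J, L, M.
J's domain is down to {2}, so J = 2. So K, L can't be 2.
No further eliminations apply; L can still be any of 5, 6.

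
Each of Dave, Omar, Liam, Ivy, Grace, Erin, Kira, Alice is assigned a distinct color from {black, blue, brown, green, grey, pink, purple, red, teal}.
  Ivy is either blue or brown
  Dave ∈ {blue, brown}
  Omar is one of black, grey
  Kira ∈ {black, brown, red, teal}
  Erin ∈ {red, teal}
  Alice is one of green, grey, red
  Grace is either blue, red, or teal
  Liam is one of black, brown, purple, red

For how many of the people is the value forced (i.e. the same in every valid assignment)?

The 8 variables draw from only 8 values {black, blue, brown, green, grey, purple, red, teal}, so each is used; only Alice can be green, hence Alice = green.
The 7 still-open variables together cover exactly {black, blue, brown, grey, purple, red, teal} — 7 values for 7 variables — and grey appears only in Omar's list, so Omar = grey.
The 6 still-open variables together cover exactly {black, blue, brown, purple, red, teal} — 6 values for 6 variables — and purple appears only in Liam's list, so Liam = purple.
Among the 5 still-open variables, black fits only Kira (and all 5 values in {black, blue, brown, red, teal} must be used), so Kira = black.
The 2 variables Dave and Ivy are confined to {blue, brown}, which locks those values in; drop them from Grace.
Determined: Omar=grey, Liam=purple, Kira=black, Alice=green. The other people each still have more than one consistent value. That makes 4.

4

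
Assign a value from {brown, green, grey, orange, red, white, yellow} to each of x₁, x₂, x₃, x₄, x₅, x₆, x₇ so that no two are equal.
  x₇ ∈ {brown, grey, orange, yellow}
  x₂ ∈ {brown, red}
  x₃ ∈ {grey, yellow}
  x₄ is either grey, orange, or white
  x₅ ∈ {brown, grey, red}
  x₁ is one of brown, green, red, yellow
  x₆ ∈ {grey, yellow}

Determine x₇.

orange

The 7 variables together cover exactly {brown, green, grey, orange, red, white, yellow} — 7 values for 7 variables — and green appears only in x₁'s list, so x₁ = green.
Among the 6 still-open variables, white fits only x₄ (and all 6 values in {brown, grey, orange, red, white, yellow} must be used), so x₄ = white.
The 5 still-open variables together cover exactly {brown, grey, orange, red, yellow} — 5 values for 5 variables — and orange appears only in x₇'s list, so x₇ = orange.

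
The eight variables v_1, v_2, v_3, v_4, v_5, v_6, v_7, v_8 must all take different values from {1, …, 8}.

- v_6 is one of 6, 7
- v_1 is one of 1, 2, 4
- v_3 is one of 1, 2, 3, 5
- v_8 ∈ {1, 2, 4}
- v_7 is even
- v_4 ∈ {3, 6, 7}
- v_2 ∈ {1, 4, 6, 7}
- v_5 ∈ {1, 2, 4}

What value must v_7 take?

8

The 8 variables draw from only 8 values {1, 2, 3, 4, 5, 6, 7, 8}, so each is used; only v_3 can be 5, hence v_3 = 5.
The 7 still-open variables together cover exactly {1, 2, 3, 4, 6, 7, 8} — 7 values for 7 variables — and 3 appears only in v_4's list, so v_4 = 3.
The 6 still-open variables together cover exactly {1, 2, 4, 6, 7, 8} — 6 values for 6 variables — and 8 appears only in v_7's list, so v_7 = 8.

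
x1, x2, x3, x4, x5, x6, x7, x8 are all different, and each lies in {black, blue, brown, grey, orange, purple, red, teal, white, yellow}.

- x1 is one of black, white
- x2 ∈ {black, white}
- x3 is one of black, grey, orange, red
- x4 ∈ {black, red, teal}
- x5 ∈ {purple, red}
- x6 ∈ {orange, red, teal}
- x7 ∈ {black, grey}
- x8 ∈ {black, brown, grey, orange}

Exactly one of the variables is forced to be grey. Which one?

x7

The 8 variables draw from only 8 values {black, brown, grey, orange, purple, red, teal, white}, so each is used; only x8 can be brown, hence x8 = brown.
The 7 still-open variables together cover exactly {black, grey, orange, purple, red, teal, white} — 7 values for 7 variables — and purple appears only in x5's list, so x5 = purple.
x1 and x2 share exactly the 2 values {black, white}; by pigeonhole those values go to them, so strike black, white from x3, x4, x7.
So grey goes to x7.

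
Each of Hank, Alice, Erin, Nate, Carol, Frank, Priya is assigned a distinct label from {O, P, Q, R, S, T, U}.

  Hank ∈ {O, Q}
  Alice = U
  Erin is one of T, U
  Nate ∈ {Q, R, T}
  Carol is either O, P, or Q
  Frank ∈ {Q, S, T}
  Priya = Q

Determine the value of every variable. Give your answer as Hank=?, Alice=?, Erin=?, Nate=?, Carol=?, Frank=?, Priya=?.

Hank=O, Alice=U, Erin=T, Nate=R, Carol=P, Frank=S, Priya=Q

Alice has just one choice, so Alice = U. Strike U from Erin.
Erin must be T (only option left). So Nate, Frank can't be T.
Priya must be Q (only option left). Strike Q from Hank, Nate, Carol, Frank.
Hank must be O (only option left). Strike O from Carol.
That leaves Nate = R.
Carol must be P (only option left).
That leaves Frank = S.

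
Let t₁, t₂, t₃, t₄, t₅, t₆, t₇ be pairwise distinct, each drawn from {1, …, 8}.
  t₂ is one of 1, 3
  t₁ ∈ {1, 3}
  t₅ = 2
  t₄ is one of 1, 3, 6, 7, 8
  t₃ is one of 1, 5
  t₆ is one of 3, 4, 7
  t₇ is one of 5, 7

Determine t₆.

t₅ must be 2 (only option left).
The 2 variables t₁ and t₂ are confined to {1, 3}, which locks those values in; drop them from t₃, t₄, t₆.
t₃ must be 5 (only option left). Remove 5 from t₇.
That leaves t₇ = 7. Remove 7 from t₄, t₆.
So t₆ = 4.

4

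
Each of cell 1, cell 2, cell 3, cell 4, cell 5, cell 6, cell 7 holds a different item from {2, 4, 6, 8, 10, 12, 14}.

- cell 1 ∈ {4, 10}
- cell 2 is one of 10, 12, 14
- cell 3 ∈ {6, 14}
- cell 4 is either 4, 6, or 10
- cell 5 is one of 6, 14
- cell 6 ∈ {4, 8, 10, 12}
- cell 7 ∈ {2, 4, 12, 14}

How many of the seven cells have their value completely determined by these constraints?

3

The 7 variables draw from only 7 values {2, 4, 6, 8, 10, 12, 14}, so each is used; only cell 7 can be 2, hence cell 7 = 2.
The 6 still-open variables draw from only 6 values {4, 6, 8, 10, 12, 14}, so each is used; only cell 6 can be 8, hence cell 6 = 8.
Among the 5 still-open variables, 12 fits only cell 2 (and all 5 values in {4, 6, 10, 12, 14} must be used), so cell 2 = 12.
cell 3 and cell 5 between them cover only {6, 14} — a naked pair. Remove those values from cell 4.
Determined: cell 2=12, cell 6=8, cell 7=2. The other cells each still have more than one consistent value. That makes 3.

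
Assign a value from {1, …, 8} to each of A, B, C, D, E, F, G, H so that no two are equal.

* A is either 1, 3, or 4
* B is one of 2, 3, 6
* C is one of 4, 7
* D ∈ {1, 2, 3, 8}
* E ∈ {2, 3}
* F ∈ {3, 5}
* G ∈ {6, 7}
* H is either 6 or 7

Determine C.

Among the 8 variables, 5 fits only F (and all 8 values in {1, 2, 3, 4, 5, 6, 7, 8} must be used), so F = 5.
The 7 still-open variables draw from only 7 values {1, 2, 3, 4, 6, 7, 8}, so each is used; only D can be 8, hence D = 8.
The 6 still-open variables draw from only 6 values {1, 2, 3, 4, 6, 7}, so each is used; only A can be 1, hence A = 1.
Among the 5 still-open variables, 4 fits only C (and all 5 values in {2, 3, 4, 6, 7} must be used), so C = 4.

4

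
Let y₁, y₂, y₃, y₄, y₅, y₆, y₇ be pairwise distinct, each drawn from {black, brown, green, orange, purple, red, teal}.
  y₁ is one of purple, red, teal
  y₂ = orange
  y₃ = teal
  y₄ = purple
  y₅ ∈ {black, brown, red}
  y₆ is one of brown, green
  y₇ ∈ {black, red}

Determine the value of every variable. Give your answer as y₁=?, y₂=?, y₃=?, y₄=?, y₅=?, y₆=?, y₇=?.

y₂'s domain is down to {orange}, so y₂ = orange.
That leaves y₃ = teal. So y₁ can't be teal.
y₄ has just one choice, so y₄ = purple. Eliminate purple elsewhere: y₁.
That leaves y₁ = red. Remove red from y₅, y₇.
That leaves y₇ = black. So y₅ can't be black.
y₅ has just one choice, so y₅ = brown. Remove brown from y₆.
y₆ has just one choice, so y₆ = green.

y₁=red, y₂=orange, y₃=teal, y₄=purple, y₅=brown, y₆=green, y₇=black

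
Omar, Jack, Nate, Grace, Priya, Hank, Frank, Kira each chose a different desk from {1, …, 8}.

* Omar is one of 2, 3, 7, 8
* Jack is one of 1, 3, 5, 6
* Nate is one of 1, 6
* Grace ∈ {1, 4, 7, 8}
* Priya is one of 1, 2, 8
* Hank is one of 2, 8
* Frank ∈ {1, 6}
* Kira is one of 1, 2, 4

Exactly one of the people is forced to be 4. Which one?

The 8 variables draw from only 8 values {1, 2, 3, 4, 5, 6, 7, 8}, so each is used; only Jack can be 5, hence Jack = 5.
The 7 still-open variables draw from only 7 values {1, 2, 3, 4, 6, 7, 8}, so each is used; only Omar can be 3, hence Omar = 3.
The 6 still-open variables draw from only 6 values {1, 2, 4, 6, 7, 8}, so each is used; only Grace can be 7, hence Grace = 7.
The 5 still-open variables draw from only 5 values {1, 2, 4, 6, 8}, so each is used; only Kira can be 4, hence Kira = 4.

Kira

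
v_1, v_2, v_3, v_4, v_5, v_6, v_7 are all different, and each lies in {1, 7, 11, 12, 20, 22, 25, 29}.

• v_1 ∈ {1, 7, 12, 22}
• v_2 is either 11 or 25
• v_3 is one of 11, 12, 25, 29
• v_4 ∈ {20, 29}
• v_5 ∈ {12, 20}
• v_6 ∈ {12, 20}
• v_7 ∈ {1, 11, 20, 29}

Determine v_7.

v_5 and v_6 between them cover only {12, 20} — a naked pair. Remove those values from v_1, v_3, v_4, v_7.
That leaves v_4 = 29. Strike 29 from v_3, v_7.
The 2 variables v_2 and v_3 are confined to {11, 25}, which locks those values in; drop them from v_7.
So v_7 = 1.

1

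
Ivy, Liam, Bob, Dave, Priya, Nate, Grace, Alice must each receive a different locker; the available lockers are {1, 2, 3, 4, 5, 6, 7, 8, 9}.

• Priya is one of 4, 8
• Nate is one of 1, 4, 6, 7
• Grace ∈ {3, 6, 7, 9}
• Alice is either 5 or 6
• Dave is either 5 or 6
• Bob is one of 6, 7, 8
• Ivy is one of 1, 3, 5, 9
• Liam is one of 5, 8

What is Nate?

Dave and Alice between them cover only {5, 6} — a naked pair. Remove those values from Ivy, Liam, Bob, Nate, Grace.
Liam's domain is down to {8}, so Liam = 8. Eliminate 8 elsewhere: Bob, Priya.
Bob must be 7 (only option left). Remove 7 from Nate, Grace.
Priya must be 4 (only option left). Remove 4 from Nate.
So Nate = 1.

1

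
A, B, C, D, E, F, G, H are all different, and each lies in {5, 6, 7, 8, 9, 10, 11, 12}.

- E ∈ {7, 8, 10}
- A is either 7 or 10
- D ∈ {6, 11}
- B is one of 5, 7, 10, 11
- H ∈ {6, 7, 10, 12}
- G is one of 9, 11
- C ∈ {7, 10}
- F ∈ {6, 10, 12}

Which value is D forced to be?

The 8 variables draw from only 8 values {5, 6, 7, 8, 9, 10, 11, 12}, so each is used; only B can be 5, hence B = 5.
The 7 still-open variables draw from only 7 values {6, 7, 8, 9, 10, 11, 12}, so each is used; only E can be 8, hence E = 8.
Among the 6 still-open variables, 9 fits only G (and all 6 values in {6, 7, 9, 10, 11, 12} must be used), so G = 9.
The 5 still-open variables together cover exactly {6, 7, 10, 11, 12} — 5 values for 5 variables — and 11 appears only in D's list, so D = 11.

11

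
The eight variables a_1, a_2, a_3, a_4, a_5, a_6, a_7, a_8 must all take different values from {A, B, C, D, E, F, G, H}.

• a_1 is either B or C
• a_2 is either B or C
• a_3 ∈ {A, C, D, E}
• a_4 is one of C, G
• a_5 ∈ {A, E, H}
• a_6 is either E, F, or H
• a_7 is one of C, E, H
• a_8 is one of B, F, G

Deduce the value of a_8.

F

The 8 variables draw from only 8 values {A, B, C, D, E, F, G, H}, so each is used; only a_3 can be D, hence a_3 = D.
The 7 still-open variables draw from only 7 values {A, B, C, E, F, G, H}, so each is used; only a_5 can be A, hence a_5 = A.
The 2 variables a_1 and a_2 are confined to {B, C}, which locks those values in; drop them from a_4, a_7, a_8.
That leaves a_4 = G. Strike G from a_8.
So a_8 = F.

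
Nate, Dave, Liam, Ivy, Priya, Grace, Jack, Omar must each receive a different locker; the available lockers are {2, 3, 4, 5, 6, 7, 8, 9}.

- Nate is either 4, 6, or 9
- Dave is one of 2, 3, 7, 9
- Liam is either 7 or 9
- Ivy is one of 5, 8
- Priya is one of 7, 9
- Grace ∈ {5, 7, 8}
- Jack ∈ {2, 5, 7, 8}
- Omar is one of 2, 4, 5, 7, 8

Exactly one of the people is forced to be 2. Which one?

The 8 variables together cover exactly {2, 3, 4, 5, 6, 7, 8, 9} — 8 values for 8 variables — and 3 appears only in Dave's list, so Dave = 3.
Among the 7 still-open variables, 6 fits only Nate (and all 7 values in {2, 4, 5, 6, 7, 8, 9} must be used), so Nate = 6.
The 6 still-open variables draw from only 6 values {2, 4, 5, 7, 8, 9}, so each is used; only Omar can be 4, hence Omar = 4.
The 5 still-open variables draw from only 5 values {2, 5, 7, 8, 9}, so each is used; only Jack can be 2, hence Jack = 2.

Jack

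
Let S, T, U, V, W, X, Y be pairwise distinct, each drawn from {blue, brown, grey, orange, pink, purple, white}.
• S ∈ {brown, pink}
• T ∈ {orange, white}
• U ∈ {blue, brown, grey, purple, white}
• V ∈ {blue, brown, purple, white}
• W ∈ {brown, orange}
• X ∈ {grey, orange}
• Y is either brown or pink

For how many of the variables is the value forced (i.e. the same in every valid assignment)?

The 2 variables S and Y are confined to {brown, pink}, which locks those values in; drop them from U, V, W.
That leaves W = orange. Strike orange from T, X.
X must be grey (only option left). Eliminate grey elsewhere: U.
T has just one choice, so T = white. Strike white from U, V.
Determined: T=white, W=orange, X=grey. The other variables each still have more than one consistent value. That makes 3.

3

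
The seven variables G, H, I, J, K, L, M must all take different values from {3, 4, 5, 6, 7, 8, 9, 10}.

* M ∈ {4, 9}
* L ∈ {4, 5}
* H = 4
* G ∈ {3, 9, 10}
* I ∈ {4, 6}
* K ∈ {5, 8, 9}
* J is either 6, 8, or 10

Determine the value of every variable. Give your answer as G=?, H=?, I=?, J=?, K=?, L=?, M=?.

H must be 4 (only option left). Remove 4 from I, L, M.
I must be 6 (only option left). Remove 6 from J.
L has just one choice, so L = 5. So K can't be 5.
That leaves M = 9. Remove 9 from G, K.
That leaves K = 8. Remove 8 from J.
J has just one choice, so J = 10. Strike 10 from G.
G has just one choice, so G = 3.

G=3, H=4, I=6, J=10, K=8, L=5, M=9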